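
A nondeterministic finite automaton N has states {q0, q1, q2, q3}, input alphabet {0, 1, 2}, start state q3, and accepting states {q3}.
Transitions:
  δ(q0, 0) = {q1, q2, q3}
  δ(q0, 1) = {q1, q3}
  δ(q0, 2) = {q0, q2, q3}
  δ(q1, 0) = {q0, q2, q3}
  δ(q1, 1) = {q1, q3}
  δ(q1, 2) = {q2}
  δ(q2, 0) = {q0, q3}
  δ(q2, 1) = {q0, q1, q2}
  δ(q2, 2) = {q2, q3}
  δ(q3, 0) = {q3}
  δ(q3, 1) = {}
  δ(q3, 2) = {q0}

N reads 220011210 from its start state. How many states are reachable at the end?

4

Start: {q3}
read 2: {q0}
read 2: {q0, q2, q3}
read 0: {q0, q1, q2, q3}
read 0: {q0, q1, q2, q3}
read 1: {q0, q1, q2, q3}
read 1: {q0, q1, q2, q3}
read 2: {q0, q2, q3}
read 1: {q0, q1, q2, q3}
read 0: {q0, q1, q2, q3}
Final reachable set {q0, q1, q2, q3} has 4 states.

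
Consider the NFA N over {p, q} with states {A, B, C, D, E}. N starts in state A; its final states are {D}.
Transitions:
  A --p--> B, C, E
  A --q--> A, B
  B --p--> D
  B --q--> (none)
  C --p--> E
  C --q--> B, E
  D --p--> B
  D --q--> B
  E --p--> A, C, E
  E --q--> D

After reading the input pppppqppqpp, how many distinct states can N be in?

Start: {A}
read p: {B, C, E}
read p: {A, C, D, E}
read p: {A, B, C, E}
read p: {A, B, C, D, E}
read p: {A, B, C, D, E}
read q: {A, B, D, E}
read p: {A, B, C, D, E}
read p: {A, B, C, D, E}
read q: {A, B, D, E}
read p: {A, B, C, D, E}
read p: {A, B, C, D, E}
Final reachable set {A, B, C, D, E} has 5 states.

5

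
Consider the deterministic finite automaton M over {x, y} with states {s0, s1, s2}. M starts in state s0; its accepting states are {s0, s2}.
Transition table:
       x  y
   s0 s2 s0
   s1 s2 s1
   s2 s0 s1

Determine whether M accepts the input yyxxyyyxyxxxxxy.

rejected

s0 --y--> s0
s0 --y--> s0
s0 --x--> s2
s2 --x--> s0
s0 --y--> s0
s0 --y--> s0
s0 --y--> s0
s0 --x--> s2
s2 --y--> s1
s1 --x--> s2
s2 --x--> s0
s0 --x--> s2
s2 --x--> s0
s0 --x--> s2
s2 --y--> s1
End in state s1, which is not an accepting state.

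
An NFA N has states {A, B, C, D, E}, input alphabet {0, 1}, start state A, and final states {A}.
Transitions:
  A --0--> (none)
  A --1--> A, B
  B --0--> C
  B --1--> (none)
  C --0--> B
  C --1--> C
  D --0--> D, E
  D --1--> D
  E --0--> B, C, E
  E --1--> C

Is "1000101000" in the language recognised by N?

Start: {A}
read 1: {A, B}
read 0: {C}
read 0: {B}
read 0: {C}
read 1: {C}
read 0: {B}
read 1: {}
The reachable set is empty and stays empty for the remaining 3 symbols.
Reachable ∩ accepting = {} — empty.

rejected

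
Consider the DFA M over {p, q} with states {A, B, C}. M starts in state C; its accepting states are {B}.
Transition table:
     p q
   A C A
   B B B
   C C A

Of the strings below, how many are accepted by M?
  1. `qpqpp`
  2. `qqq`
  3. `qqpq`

0

`qpqpp`: rejected
`qqq`: rejected
`qqpq`: rejected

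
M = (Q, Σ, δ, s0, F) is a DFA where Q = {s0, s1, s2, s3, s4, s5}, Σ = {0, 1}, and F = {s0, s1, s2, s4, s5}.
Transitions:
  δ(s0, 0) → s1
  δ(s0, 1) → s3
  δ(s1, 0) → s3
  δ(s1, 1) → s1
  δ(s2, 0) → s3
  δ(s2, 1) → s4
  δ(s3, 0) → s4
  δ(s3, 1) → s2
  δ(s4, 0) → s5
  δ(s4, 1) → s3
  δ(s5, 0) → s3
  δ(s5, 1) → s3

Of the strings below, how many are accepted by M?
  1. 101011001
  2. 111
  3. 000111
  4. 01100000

3

101011001: rejected
111: accepted
000111: accepted
01100000: accepted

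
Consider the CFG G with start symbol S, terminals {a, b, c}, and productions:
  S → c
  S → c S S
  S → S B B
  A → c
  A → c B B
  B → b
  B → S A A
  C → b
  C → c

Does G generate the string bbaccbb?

no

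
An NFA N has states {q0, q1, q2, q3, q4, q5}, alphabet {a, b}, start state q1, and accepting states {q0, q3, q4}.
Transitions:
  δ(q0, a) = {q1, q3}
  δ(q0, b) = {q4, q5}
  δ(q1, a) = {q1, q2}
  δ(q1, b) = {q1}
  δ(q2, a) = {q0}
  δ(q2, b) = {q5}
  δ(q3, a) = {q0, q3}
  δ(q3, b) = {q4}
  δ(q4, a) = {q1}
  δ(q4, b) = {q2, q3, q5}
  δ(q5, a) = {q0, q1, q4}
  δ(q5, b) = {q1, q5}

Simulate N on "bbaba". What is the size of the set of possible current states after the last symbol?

4

Start: {q1}
read b: {q1}
read b: {q1}
read a: {q1, q2}
read b: {q1, q5}
read a: {q0, q1, q2, q4}
Final reachable set {q0, q1, q2, q4} has 4 states.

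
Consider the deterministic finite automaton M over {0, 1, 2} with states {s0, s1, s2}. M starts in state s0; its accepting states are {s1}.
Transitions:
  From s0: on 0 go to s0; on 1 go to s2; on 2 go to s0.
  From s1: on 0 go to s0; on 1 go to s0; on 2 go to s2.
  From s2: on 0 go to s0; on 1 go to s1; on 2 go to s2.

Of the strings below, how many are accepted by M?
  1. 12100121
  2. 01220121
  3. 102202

12100121: accepted
01220121: accepted
102202: rejected

2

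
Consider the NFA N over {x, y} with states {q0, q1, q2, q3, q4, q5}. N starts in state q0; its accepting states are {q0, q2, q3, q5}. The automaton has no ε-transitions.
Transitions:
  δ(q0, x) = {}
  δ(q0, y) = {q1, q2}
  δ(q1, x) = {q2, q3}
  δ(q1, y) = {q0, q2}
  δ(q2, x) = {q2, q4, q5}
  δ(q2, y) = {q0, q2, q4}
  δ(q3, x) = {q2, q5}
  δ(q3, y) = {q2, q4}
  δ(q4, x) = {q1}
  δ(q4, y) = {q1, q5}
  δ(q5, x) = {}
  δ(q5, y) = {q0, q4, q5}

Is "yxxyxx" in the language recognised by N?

accepted

Start: {q0}
read y: {q1, q2}
read x: {q2, q3, q4, q5}
read x: {q1, q2, q4, q5}
read y: {q0, q1, q2, q4, q5}
read x: {q1, q2, q3, q4, q5}
read x: {q1, q2, q3, q4, q5}
Reachable ∩ accepting = {q2, q3, q5} — nonempty.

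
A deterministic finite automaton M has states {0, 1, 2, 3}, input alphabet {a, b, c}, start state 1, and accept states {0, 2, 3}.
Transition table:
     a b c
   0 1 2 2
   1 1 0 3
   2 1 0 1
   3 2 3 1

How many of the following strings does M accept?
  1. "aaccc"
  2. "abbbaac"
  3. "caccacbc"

3

"aaccc": accepted
"abbbaac": accepted
"caccacbc": accepted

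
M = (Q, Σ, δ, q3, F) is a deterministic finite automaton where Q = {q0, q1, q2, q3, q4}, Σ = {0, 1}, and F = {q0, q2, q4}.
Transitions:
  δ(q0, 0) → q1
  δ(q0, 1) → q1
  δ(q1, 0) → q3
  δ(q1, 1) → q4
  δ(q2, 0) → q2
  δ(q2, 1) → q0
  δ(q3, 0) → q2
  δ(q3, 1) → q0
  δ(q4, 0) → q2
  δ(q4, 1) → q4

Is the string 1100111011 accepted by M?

rejected

q3 --1--> q0
q0 --1--> q1
q1 --0--> q3
q3 --0--> q2
q2 --1--> q0
q0 --1--> q1
q1 --1--> q4
q4 --0--> q2
q2 --1--> q0
q0 --1--> q1
End in state q1, which is not an accepting state.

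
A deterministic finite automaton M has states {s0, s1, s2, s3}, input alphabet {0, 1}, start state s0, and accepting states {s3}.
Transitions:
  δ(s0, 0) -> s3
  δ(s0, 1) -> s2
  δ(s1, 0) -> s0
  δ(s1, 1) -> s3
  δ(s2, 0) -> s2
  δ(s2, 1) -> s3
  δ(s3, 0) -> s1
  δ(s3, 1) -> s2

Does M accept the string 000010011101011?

s0 --0--> s3
s3 --0--> s1
s1 --0--> s0
s0 --0--> s3
s3 --1--> s2
s2 --0--> s2
s2 --0--> s2
s2 --1--> s3
s3 --1--> s2
s2 --1--> s3
s3 --0--> s1
s1 --1--> s3
s3 --0--> s1
s1 --1--> s3
s3 --1--> s2
End in state s2, which is not an accepting state.

rejected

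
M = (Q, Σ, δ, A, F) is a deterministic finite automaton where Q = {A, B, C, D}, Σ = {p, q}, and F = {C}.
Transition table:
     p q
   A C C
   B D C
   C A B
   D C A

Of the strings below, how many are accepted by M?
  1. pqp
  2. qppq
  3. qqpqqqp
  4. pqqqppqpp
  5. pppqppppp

1

pqp: rejected
qppq: rejected
qqpqqqp: rejected
pqqqppqpp: accepted
pppqppppp: rejected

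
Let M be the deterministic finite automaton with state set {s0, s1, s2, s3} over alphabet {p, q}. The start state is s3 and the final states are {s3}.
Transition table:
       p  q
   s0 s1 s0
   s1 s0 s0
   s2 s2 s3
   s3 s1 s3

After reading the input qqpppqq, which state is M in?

s0

s3 --q--> s3
s3 --q--> s3
s3 --p--> s1
s1 --p--> s0
s0 --p--> s1
s1 --q--> s0
s0 --q--> s0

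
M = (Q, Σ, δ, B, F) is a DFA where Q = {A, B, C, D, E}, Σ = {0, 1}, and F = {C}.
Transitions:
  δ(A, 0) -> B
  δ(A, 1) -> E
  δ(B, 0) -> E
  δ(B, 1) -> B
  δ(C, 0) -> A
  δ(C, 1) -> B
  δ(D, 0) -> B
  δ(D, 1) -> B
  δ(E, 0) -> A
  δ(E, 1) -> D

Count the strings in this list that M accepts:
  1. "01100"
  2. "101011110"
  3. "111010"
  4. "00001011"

"01100": rejected
"101011110": rejected
"111010": rejected
"00001011": rejected

0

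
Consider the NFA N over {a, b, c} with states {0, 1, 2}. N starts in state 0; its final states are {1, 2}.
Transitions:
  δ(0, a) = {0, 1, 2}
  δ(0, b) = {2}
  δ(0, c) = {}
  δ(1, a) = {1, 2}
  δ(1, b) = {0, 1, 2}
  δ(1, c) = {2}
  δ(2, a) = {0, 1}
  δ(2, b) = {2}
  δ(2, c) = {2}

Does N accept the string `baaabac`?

Start: {0}
read b: {2}
read a: {0, 1}
read a: {0, 1, 2}
read a: {0, 1, 2}
read b: {0, 1, 2}
read a: {0, 1, 2}
read c: {2}
Reachable ∩ accepting = {2} — nonempty.

accepted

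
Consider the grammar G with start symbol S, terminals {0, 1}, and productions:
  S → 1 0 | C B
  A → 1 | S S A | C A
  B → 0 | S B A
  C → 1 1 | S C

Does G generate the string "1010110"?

S ⇒ CB ⇒ SCB ⇒ 10CB ⇒ 10SCB ⇒ 1010CB ⇒ 101011B ⇒ 1010110

yes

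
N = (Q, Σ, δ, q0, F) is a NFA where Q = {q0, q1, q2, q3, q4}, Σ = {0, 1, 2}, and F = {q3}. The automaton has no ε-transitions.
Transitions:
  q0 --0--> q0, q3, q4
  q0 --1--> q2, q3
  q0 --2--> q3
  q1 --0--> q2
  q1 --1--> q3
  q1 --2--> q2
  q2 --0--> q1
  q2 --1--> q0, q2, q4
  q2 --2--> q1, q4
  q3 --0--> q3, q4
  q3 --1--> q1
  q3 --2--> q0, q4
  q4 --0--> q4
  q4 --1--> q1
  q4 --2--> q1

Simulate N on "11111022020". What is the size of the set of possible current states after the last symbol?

5

Start: {q0}
read 1: {q2, q3}
read 1: {q0, q1, q2, q4}
read 1: {q0, q1, q2, q3, q4}
read 1: {q0, q1, q2, q3, q4}
read 1: {q0, q1, q2, q3, q4}
read 0: {q0, q1, q2, q3, q4}
read 2: {q0, q1, q2, q3, q4}
read 2: {q0, q1, q2, q3, q4}
read 0: {q0, q1, q2, q3, q4}
read 2: {q0, q1, q2, q3, q4}
read 0: {q0, q1, q2, q3, q4}
Final reachable set {q0, q1, q2, q3, q4} has 5 states.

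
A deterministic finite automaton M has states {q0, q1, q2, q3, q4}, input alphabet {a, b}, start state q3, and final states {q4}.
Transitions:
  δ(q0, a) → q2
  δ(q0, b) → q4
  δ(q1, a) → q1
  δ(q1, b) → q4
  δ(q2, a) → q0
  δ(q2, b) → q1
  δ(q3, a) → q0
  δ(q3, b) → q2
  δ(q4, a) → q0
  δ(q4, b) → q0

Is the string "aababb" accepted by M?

q3 --a--> q0
q0 --a--> q2
q2 --b--> q1
q1 --a--> q1
q1 --b--> q4
q4 --b--> q0
End in state q0, which is not an accepting state.

rejected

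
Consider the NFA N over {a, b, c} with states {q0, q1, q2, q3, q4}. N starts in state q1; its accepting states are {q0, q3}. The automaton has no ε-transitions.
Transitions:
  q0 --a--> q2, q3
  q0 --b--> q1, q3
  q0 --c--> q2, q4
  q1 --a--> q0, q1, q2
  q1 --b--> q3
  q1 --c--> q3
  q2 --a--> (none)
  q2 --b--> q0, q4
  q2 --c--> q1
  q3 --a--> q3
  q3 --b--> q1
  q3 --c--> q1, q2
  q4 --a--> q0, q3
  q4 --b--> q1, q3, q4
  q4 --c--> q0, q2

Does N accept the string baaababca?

Start: {q1}
read b: {q3}
read a: {q3}
read a: {q3}
read a: {q3}
read b: {q1}
read a: {q0, q1, q2}
read b: {q0, q1, q3, q4}
read c: {q0, q1, q2, q3, q4}
read a: {q0, q1, q2, q3}
Reachable ∩ accepting = {q0, q3} — nonempty.

accepted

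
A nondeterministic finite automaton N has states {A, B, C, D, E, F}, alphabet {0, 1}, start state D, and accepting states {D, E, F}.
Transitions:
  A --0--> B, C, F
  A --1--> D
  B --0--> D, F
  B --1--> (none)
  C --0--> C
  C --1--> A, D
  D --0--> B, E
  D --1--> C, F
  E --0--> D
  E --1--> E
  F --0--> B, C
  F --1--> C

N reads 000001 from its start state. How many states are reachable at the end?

Start: {D}
read 0: {B, E}
read 0: {D, F}
read 0: {B, C, E}
read 0: {C, D, F}
read 0: {B, C, E}
read 1: {A, D, E}
Final reachable set {A, D, E} has 3 states.

3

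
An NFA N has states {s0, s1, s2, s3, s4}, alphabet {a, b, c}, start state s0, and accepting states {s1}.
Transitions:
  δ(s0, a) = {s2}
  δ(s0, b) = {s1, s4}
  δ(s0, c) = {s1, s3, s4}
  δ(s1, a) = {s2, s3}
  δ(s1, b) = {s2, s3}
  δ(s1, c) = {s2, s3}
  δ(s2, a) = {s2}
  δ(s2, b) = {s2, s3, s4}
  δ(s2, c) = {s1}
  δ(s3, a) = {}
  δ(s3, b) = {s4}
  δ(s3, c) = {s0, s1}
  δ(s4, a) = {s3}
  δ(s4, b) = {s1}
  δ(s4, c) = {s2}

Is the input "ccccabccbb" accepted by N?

Start: {s0}
read c: {s1, s3, s4}
read c: {s0, s1, s2, s3}
read c: {s0, s1, s2, s3, s4}
read c: {s0, s1, s2, s3, s4}
read a: {s2, s3}
read b: {s2, s3, s4}
read c: {s0, s1, s2}
read c: {s1, s2, s3, s4}
read b: {s1, s2, s3, s4}
read b: {s1, s2, s3, s4}
Reachable ∩ accepting = {s1} — nonempty.

accepted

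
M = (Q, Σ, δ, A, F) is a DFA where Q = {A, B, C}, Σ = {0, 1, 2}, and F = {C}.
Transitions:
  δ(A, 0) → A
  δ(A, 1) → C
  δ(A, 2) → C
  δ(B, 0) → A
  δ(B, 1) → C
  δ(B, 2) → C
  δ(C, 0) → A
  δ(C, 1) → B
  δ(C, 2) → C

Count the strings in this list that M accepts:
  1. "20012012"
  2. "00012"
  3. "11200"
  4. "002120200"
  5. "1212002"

3

"20012012": accepted
"00012": accepted
"11200": rejected
"002120200": rejected
"1212002": accepted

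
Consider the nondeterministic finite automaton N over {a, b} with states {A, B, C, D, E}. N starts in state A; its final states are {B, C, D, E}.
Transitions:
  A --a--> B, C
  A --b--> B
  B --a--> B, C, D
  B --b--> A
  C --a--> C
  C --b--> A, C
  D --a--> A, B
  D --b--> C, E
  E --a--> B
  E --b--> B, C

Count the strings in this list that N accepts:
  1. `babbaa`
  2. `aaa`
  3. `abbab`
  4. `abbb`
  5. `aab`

5

`babbaa`: accepted
`aaa`: accepted
`abbab`: accepted
`abbb`: accepted
`aab`: accepted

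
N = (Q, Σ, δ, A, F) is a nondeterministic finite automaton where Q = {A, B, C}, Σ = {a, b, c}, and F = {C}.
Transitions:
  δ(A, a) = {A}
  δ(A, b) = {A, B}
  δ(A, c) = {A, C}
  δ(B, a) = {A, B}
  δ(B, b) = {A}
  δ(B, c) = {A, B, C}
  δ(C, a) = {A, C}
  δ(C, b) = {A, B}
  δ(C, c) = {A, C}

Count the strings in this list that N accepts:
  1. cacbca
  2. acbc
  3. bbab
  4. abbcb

cacbca: accepted
acbc: accepted
bbab: rejected
abbcb: rejected

2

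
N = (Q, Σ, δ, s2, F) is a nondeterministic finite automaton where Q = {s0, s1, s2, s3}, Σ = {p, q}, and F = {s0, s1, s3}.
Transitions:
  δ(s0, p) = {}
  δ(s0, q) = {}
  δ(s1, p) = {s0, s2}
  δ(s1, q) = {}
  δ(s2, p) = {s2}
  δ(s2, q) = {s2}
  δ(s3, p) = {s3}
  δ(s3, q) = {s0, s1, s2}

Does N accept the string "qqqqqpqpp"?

rejected

Start: {s2}
read q: {s2}
read q: {s2}
read q: {s2}
read q: {s2}
read q: {s2}
read p: {s2}
read q: {s2}
read p: {s2}
read p: {s2}
Reachable ∩ accepting = {} — empty.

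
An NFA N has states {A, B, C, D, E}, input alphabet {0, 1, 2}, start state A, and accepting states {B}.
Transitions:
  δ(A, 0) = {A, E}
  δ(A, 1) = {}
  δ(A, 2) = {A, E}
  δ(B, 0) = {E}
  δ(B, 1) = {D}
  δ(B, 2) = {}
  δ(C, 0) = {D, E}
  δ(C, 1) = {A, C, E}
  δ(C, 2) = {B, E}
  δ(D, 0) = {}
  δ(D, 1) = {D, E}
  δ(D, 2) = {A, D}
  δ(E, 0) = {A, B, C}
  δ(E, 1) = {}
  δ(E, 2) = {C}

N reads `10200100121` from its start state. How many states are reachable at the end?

Start: {A}
read 1: {}
The reachable set is empty and stays empty for the remaining 10 symbols.
Final reachable set {} has 0 states.

0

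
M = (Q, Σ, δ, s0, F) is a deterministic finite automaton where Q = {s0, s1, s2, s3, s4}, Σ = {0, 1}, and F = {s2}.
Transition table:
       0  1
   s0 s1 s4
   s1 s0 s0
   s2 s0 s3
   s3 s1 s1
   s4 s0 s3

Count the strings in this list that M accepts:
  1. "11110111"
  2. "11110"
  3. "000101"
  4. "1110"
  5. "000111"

"11110111": rejected
"11110": rejected
"000101": rejected
"1110": rejected
"000111": rejected

0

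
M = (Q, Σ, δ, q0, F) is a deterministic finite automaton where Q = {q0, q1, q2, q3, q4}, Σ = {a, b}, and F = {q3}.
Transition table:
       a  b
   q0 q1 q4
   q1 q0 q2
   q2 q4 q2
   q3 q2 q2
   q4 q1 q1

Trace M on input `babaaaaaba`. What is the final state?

q0 --b--> q4
q4 --a--> q1
q1 --b--> q2
q2 --a--> q4
q4 --a--> q1
q1 --a--> q0
q0 --a--> q1
q1 --a--> q0
q0 --b--> q4
q4 --a--> q1

q1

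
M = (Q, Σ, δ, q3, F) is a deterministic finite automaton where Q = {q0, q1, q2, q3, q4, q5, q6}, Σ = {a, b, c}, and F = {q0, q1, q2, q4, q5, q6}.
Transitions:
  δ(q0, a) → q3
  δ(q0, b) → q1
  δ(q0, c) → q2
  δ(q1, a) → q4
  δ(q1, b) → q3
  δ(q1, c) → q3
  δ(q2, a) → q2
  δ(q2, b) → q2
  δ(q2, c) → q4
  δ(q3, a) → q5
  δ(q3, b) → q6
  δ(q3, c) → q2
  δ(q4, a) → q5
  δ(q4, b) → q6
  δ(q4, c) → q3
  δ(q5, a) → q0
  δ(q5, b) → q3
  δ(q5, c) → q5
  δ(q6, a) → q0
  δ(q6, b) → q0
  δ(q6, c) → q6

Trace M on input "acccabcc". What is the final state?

q3 --a--> q5
q5 --c--> q5
q5 --c--> q5
q5 --c--> q5
q5 --a--> q0
q0 --b--> q1
q1 --c--> q3
q3 --c--> q2

q2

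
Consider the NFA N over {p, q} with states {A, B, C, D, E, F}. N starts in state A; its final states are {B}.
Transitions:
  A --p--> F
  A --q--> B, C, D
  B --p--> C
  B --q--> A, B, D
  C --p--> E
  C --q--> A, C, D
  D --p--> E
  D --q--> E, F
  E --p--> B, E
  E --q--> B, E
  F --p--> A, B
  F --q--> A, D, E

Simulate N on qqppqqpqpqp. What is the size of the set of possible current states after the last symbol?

Start: {A}
read q: {B, C, D}
read q: {A, B, C, D, E, F}
read p: {A, B, C, E, F}
read p: {A, B, C, E, F}
read q: {A, B, C, D, E}
read q: {A, B, C, D, E, F}
read p: {A, B, C, E, F}
read q: {A, B, C, D, E}
read p: {B, C, E, F}
read q: {A, B, C, D, E}
read p: {B, C, E, F}
Final reachable set {B, C, E, F} has 4 states.

4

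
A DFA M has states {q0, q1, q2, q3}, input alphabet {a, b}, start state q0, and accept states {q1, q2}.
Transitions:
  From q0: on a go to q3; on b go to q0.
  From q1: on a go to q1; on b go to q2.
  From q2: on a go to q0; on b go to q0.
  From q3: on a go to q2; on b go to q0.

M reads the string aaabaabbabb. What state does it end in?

q0 --a--> q3
q3 --a--> q2
q2 --a--> q0
q0 --b--> q0
q0 --a--> q3
q3 --a--> q2
q2 --b--> q0
q0 --b--> q0
q0 --a--> q3
q3 --b--> q0
q0 --b--> q0

q0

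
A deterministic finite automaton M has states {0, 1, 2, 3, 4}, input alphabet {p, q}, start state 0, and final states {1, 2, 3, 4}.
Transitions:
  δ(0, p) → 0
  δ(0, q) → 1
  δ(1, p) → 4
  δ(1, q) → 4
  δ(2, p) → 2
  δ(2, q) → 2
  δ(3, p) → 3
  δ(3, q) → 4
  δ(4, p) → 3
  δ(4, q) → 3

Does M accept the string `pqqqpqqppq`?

accepted

0 --p--> 0
0 --q--> 1
1 --q--> 4
4 --q--> 3
3 --p--> 3
3 --q--> 4
4 --q--> 3
3 --p--> 3
3 --p--> 3
3 --q--> 4
End in state 4, which is an accepting state.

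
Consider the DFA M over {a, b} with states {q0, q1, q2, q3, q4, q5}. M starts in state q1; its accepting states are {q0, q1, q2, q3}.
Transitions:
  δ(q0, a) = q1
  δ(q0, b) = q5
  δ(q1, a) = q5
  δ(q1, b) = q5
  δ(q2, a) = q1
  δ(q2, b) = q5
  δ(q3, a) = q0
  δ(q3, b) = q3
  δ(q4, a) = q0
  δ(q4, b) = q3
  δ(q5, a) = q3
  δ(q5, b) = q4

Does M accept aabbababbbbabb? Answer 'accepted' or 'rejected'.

rejected

q1 --a--> q5
q5 --a--> q3
q3 --b--> q3
q3 --b--> q3
q3 --a--> q0
q0 --b--> q5
q5 --a--> q3
q3 --b--> q3
q3 --b--> q3
q3 --b--> q3
q3 --b--> q3
q3 --a--> q0
q0 --b--> q5
q5 --b--> q4
End in state q4, which is not an accepting state.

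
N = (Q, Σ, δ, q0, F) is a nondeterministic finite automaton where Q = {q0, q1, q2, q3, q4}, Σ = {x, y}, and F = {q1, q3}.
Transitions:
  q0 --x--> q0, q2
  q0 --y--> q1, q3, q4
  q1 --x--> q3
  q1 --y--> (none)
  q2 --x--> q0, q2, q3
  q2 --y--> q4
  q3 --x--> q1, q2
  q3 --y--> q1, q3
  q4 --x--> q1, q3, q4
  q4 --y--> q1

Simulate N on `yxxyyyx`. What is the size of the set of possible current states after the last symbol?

Start: {q0}
read y: {q1, q3, q4}
read x: {q1, q2, q3, q4}
read x: {q0, q1, q2, q3, q4}
read y: {q1, q3, q4}
read y: {q1, q3}
read y: {q1, q3}
read x: {q1, q2, q3}
Final reachable set {q1, q2, q3} has 3 states.

3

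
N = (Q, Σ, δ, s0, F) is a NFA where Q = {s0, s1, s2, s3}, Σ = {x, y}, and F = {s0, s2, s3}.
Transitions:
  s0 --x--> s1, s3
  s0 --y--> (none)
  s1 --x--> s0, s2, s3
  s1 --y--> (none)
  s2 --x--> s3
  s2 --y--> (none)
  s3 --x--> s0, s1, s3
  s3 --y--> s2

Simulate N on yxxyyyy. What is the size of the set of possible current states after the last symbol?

Start: {s0}
read y: {}
The reachable set is empty and stays empty for the remaining 6 symbols.
Final reachable set {} has 0 states.

0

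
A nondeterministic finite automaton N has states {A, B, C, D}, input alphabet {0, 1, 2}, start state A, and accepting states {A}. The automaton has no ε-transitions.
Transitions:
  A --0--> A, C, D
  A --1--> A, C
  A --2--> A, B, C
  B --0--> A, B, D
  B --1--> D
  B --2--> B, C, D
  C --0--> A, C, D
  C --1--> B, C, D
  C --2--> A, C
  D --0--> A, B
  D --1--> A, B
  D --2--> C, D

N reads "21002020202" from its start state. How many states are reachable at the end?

Start: {A}
read 2: {A, B, C}
read 1: {A, B, C, D}
read 0: {A, B, C, D}
read 0: {A, B, C, D}
read 2: {A, B, C, D}
read 0: {A, B, C, D}
read 2: {A, B, C, D}
read 0: {A, B, C, D}
read 2: {A, B, C, D}
read 0: {A, B, C, D}
read 2: {A, B, C, D}
Final reachable set {A, B, C, D} has 4 states.

4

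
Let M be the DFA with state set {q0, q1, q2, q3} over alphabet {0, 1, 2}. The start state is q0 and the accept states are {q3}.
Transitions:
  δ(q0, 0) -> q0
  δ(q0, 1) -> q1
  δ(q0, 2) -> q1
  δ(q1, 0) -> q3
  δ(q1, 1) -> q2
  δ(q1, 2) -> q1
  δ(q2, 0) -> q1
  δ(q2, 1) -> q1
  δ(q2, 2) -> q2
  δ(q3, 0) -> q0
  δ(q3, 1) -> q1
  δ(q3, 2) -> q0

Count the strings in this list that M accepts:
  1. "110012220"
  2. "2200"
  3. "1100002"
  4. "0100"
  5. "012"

1

"110012220": accepted
"2200": rejected
"1100002": rejected
"0100": rejected
"012": rejected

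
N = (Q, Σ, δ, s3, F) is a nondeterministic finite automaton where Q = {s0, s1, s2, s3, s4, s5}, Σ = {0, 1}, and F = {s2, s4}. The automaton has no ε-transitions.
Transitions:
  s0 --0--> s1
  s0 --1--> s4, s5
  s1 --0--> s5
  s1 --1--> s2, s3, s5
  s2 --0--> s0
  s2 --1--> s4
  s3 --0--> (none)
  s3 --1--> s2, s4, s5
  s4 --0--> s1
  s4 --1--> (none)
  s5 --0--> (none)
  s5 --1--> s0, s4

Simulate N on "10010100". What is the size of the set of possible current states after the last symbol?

2

Start: {s3}
read 1: {s2, s4, s5}
read 0: {s0, s1}
read 0: {s1, s5}
read 1: {s0, s2, s3, s4, s5}
read 0: {s0, s1}
read 1: {s2, s3, s4, s5}
read 0: {s0, s1}
read 0: {s1, s5}
Final reachable set {s1, s5} has 2 states.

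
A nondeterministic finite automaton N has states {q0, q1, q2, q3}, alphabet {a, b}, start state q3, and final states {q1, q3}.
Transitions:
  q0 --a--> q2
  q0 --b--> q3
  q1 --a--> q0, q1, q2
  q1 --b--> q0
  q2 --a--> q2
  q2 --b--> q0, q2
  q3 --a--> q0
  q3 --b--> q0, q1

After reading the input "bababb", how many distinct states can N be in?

4

Start: {q3}
read b: {q0, q1}
read a: {q0, q1, q2}
read b: {q0, q2, q3}
read a: {q0, q2}
read b: {q0, q2, q3}
read b: {q0, q1, q2, q3}
Final reachable set {q0, q1, q2, q3} has 4 states.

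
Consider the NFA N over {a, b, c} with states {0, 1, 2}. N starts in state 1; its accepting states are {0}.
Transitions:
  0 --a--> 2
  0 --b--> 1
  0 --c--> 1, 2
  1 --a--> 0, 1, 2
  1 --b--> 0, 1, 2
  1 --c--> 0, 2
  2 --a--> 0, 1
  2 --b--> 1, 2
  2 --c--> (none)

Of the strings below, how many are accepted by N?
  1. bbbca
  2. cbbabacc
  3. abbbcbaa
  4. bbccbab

bbbca: accepted
cbbabacc: accepted
abbbcbaa: accepted
bbccbab: accepted

4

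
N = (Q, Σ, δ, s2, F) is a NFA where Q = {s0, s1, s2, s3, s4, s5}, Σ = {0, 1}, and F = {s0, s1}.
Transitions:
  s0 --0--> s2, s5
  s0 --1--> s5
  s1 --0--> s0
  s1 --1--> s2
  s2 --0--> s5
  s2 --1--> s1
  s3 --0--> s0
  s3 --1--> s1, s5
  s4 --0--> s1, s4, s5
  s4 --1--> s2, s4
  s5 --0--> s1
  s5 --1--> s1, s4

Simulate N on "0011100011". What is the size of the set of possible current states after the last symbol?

Start: {s2}
read 0: {s5}
read 0: {s1}
read 1: {s2}
read 1: {s1}
read 1: {s2}
read 0: {s5}
read 0: {s1}
read 0: {s0}
read 1: {s5}
read 1: {s1, s4}
Final reachable set {s1, s4} has 2 states.

2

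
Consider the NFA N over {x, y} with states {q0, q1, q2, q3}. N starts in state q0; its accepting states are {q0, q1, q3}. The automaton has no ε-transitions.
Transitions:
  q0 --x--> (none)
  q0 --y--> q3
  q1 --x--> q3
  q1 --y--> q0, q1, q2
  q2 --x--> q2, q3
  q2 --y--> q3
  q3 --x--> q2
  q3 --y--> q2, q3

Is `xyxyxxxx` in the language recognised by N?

Start: {q0}
read x: {}
The reachable set is empty and stays empty for the remaining 7 symbols.
Reachable ∩ accepting = {} — empty.

rejected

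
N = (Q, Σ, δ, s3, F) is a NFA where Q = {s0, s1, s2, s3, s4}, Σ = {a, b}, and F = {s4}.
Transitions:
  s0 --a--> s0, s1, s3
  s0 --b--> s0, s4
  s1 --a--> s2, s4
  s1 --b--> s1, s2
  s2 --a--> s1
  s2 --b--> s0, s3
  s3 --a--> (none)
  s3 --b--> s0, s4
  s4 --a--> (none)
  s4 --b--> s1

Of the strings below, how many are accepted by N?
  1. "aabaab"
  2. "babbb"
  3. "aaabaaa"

"aabaab": rejected
"babbb": accepted
"aaabaaa": rejected

1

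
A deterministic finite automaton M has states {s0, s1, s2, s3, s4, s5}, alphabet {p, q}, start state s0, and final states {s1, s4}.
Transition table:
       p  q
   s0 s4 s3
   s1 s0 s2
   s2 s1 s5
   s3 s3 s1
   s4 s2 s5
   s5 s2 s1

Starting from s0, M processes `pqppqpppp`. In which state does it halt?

s2

s0 --p--> s4
s4 --q--> s5
s5 --p--> s2
s2 --p--> s1
s1 --q--> s2
s2 --p--> s1
s1 --p--> s0
s0 --p--> s4
s4 --p--> s2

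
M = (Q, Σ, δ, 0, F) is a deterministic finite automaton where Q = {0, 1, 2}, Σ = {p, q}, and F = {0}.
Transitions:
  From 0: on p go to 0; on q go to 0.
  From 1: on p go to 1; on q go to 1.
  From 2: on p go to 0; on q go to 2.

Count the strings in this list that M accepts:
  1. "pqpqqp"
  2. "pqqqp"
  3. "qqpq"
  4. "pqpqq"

4

"pqpqqp": accepted
"pqqqp": accepted
"qqpq": accepted
"pqpqq": accepted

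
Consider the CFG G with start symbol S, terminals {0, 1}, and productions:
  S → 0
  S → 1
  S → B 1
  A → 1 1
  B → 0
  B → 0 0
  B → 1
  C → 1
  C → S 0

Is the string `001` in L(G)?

S ⇒ B1 ⇒ 001

yes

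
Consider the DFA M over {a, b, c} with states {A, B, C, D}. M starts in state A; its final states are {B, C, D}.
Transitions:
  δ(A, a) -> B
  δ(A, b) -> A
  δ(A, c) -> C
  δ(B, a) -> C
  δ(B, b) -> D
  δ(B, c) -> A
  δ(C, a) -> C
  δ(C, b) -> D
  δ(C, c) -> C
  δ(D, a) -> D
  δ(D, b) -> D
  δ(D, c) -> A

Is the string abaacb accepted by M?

A --a--> B
B --b--> D
D --a--> D
D --a--> D
D --c--> A
A --b--> A
End in state A, which is not an accepting state.

rejected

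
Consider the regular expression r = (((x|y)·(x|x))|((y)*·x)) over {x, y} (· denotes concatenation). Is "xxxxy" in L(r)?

Neither ((x|y)·(x|x)) nor ((y)*·x) matches xxxxy.

no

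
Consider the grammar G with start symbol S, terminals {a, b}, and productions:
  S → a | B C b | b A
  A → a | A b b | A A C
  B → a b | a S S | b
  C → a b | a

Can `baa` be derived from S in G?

no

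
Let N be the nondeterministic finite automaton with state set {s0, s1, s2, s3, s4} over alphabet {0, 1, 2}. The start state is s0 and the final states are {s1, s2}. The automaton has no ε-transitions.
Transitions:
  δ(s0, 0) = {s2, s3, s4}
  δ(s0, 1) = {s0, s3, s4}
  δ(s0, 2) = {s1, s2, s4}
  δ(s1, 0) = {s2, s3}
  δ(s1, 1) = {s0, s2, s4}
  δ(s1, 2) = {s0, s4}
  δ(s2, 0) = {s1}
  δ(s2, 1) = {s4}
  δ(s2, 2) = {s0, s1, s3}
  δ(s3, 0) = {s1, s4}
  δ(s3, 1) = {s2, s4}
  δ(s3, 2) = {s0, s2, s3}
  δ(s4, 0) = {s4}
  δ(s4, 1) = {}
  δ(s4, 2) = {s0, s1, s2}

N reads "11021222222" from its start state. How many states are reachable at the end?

5

Start: {s0}
read 1: {s0, s3, s4}
read 1: {s0, s2, s3, s4}
read 0: {s1, s2, s3, s4}
read 2: {s0, s1, s2, s3, s4}
read 1: {s0, s2, s3, s4}
read 2: {s0, s1, s2, s3, s4}
read 2: {s0, s1, s2, s3, s4}
read 2: {s0, s1, s2, s3, s4}
read 2: {s0, s1, s2, s3, s4}
read 2: {s0, s1, s2, s3, s4}
read 2: {s0, s1, s2, s3, s4}
Final reachable set {s0, s1, s2, s3, s4} has 5 states.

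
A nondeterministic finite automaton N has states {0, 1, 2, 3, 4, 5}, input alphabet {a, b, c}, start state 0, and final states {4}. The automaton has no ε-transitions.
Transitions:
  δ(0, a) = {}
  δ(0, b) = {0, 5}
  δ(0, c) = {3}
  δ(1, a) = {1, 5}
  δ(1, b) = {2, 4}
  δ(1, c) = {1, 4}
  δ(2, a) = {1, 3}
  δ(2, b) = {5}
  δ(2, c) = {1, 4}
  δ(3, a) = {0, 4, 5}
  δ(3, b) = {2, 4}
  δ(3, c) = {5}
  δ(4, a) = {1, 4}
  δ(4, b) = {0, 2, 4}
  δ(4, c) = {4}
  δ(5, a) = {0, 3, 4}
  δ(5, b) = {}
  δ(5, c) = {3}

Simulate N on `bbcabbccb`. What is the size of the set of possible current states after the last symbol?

Start: {0}
read b: {0, 5}
read b: {0, 5}
read c: {3}
read a: {0, 4, 5}
read b: {0, 2, 4, 5}
read b: {0, 2, 4, 5}
read c: {1, 3, 4}
read c: {1, 4, 5}
read b: {0, 2, 4}
Final reachable set {0, 2, 4} has 3 states.

3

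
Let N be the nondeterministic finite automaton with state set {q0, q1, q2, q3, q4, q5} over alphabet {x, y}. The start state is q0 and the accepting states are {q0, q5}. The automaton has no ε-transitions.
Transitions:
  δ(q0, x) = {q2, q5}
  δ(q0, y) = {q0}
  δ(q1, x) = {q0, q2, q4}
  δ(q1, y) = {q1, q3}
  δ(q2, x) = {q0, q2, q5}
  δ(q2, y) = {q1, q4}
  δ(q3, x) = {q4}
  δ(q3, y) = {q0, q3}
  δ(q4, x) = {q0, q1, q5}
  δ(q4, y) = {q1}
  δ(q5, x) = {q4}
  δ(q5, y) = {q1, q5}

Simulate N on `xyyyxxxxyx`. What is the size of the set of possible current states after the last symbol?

Start: {q0}
read x: {q2, q5}
read y: {q1, q4, q5}
read y: {q1, q3, q5}
read y: {q0, q1, q3, q5}
read x: {q0, q2, q4, q5}
read x: {q0, q1, q2, q4, q5}
read x: {q0, q1, q2, q4, q5}
read x: {q0, q1, q2, q4, q5}
read y: {q0, q1, q3, q4, q5}
read x: {q0, q1, q2, q4, q5}
Final reachable set {q0, q1, q2, q4, q5} has 5 states.

5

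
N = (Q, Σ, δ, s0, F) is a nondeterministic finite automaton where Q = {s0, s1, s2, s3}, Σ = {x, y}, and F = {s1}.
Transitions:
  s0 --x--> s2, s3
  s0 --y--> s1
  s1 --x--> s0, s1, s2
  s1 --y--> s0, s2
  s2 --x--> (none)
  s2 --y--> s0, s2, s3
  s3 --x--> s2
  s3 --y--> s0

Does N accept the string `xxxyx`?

rejected

Start: {s0}
read x: {s2, s3}
read x: {s2}
read x: {}
The reachable set is empty and stays empty for the remaining 2 symbols.
Reachable ∩ accepting = {} — empty.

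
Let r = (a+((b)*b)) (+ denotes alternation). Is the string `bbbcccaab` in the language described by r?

Neither a nor ((b)*b) matches bbbcccaab.

no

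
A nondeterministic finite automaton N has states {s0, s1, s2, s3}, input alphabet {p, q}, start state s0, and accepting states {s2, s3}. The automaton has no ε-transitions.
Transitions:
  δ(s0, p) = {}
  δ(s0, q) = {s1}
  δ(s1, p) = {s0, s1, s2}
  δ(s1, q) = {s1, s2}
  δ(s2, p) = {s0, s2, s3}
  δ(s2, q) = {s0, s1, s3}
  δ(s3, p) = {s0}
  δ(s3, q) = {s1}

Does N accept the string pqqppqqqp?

rejected

Start: {s0}
read p: {}
The reachable set is empty and stays empty for the remaining 8 symbols.
Reachable ∩ accepting = {} — empty.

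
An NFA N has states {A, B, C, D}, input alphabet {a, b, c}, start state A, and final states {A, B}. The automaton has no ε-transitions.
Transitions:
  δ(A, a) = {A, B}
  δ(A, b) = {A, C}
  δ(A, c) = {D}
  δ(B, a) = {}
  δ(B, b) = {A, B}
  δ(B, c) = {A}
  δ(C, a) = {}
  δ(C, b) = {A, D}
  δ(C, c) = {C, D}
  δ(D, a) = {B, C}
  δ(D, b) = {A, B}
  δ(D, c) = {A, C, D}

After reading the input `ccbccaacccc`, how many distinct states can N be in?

3

Start: {A}
read c: {D}
read c: {A, C, D}
read b: {A, B, C, D}
read c: {A, C, D}
read c: {A, C, D}
read a: {A, B, C}
read a: {A, B}
read c: {A, D}
read c: {A, C, D}
read c: {A, C, D}
read c: {A, C, D}
Final reachable set {A, C, D} has 3 states.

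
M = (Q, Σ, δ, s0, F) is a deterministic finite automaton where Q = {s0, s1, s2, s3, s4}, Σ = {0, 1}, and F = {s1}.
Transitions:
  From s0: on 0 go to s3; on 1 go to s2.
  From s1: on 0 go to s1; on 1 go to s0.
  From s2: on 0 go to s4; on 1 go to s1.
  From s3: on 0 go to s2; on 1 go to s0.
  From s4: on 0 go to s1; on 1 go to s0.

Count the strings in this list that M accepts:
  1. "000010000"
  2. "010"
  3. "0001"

"000010000": accepted
"010": rejected
"0001": rejected

1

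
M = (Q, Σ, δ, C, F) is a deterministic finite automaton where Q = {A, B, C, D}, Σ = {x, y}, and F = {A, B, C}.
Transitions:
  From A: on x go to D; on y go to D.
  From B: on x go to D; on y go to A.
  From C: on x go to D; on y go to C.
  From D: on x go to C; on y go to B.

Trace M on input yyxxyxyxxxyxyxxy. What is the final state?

C

C --y--> C
C --y--> C
C --x--> D
D --x--> C
C --y--> C
C --x--> D
D --y--> B
B --x--> D
D --x--> C
C --x--> D
D --y--> B
B --x--> D
D --y--> B
B --x--> D
D --x--> C
C --y--> C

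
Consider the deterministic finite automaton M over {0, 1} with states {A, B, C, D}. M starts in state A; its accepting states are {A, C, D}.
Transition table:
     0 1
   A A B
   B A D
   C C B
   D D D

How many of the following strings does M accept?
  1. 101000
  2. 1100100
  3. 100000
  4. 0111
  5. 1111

5

101000: accepted
1100100: accepted
100000: accepted
0111: accepted
1111: accepted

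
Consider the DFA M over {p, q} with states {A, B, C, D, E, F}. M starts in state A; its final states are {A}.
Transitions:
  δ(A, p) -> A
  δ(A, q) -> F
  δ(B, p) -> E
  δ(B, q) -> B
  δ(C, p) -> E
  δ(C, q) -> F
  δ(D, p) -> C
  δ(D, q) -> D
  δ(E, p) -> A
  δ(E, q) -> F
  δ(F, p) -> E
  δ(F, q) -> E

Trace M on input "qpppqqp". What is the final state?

A --q--> F
F --p--> E
E --p--> A
A --p--> A
A --q--> F
F --q--> E
E --p--> A

A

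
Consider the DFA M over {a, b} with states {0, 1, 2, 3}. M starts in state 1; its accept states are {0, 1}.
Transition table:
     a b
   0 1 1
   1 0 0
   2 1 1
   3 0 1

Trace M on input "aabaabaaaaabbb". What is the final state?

1 --a--> 0
0 --a--> 1
1 --b--> 0
0 --a--> 1
1 --a--> 0
0 --b--> 1
1 --a--> 0
0 --a--> 1
1 --a--> 0
0 --a--> 1
1 --a--> 0
0 --b--> 1
1 --b--> 0
0 --b--> 1

1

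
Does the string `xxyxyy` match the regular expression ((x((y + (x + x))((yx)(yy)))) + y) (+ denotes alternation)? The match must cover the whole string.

The left alternative (x((y+(x+x))((yx)(yy)))) matches xxyxyy.

yes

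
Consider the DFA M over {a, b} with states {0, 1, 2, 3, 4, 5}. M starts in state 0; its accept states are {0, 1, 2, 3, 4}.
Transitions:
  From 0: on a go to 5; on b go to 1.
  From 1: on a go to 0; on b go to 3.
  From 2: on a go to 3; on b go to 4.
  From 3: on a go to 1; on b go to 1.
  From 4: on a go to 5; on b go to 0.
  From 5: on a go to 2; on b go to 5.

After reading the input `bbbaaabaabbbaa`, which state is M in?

0 --b--> 1
1 --b--> 3
3 --b--> 1
1 --a--> 0
0 --a--> 5
5 --a--> 2
2 --b--> 4
4 --a--> 5
5 --a--> 2
2 --b--> 4
4 --b--> 0
0 --b--> 1
1 --a--> 0
0 --a--> 5

5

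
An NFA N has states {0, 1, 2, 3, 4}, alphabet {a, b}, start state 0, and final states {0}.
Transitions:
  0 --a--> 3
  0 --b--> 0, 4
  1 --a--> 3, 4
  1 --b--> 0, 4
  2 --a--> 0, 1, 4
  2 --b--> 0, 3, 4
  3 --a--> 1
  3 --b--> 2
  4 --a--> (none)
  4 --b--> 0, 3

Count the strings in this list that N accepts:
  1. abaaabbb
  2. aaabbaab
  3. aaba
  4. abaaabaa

abaaabbb: accepted
aaabbaab: accepted
aaba: rejected
abaaabaa: rejected

2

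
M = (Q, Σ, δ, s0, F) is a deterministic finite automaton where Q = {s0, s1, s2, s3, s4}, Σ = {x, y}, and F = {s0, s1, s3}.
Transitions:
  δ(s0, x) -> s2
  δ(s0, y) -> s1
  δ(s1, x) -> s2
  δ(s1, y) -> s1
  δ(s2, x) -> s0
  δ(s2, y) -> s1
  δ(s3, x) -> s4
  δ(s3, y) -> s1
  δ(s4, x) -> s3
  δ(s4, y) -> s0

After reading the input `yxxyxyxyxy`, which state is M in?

s0 --y--> s1
s1 --x--> s2
s2 --x--> s0
s0 --y--> s1
s1 --x--> s2
s2 --y--> s1
s1 --x--> s2
s2 --y--> s1
s1 --x--> s2
s2 --y--> s1

s1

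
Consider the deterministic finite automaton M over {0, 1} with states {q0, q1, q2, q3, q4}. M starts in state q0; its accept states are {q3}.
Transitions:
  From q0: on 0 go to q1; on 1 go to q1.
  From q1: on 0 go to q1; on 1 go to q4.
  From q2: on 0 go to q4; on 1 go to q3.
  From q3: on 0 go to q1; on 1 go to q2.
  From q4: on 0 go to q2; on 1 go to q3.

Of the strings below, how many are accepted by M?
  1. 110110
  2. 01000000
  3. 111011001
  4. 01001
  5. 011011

110110: rejected
01000000: rejected
111011001: rejected
01001: accepted
011011: accepted

2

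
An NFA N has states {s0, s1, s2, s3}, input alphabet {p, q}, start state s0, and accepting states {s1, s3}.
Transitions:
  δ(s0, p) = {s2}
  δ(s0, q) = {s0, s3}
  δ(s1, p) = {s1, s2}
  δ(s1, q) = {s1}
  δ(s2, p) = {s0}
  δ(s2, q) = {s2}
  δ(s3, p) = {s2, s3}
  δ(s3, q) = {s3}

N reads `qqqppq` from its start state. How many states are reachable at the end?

Start: {s0}
read q: {s0, s3}
read q: {s0, s3}
read q: {s0, s3}
read p: {s2, s3}
read p: {s0, s2, s3}
read q: {s0, s2, s3}
Final reachable set {s0, s2, s3} has 3 states.

3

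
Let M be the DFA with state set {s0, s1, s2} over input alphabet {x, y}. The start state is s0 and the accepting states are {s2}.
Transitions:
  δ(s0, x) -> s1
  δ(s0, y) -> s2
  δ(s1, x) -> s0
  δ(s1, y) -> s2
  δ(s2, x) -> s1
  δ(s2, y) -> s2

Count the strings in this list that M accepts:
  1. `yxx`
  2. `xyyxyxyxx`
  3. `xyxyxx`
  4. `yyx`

0

`yxx`: rejected
`xyyxyxyxx`: rejected
`xyxyxx`: rejected
`yyx`: rejected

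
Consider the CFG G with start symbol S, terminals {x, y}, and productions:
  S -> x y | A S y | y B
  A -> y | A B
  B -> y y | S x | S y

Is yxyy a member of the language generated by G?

S ⇒ ASy ⇒ ySy ⇒ yxyy

yes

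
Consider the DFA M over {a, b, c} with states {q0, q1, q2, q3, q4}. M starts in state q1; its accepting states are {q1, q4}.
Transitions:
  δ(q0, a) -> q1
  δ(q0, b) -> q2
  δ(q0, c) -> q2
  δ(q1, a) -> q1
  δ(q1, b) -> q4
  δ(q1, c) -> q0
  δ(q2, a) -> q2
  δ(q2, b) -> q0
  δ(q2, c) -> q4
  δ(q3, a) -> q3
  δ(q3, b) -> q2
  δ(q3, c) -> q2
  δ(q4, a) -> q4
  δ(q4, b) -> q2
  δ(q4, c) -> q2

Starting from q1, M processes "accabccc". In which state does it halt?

q1 --a--> q1
q1 --c--> q0
q0 --c--> q2
q2 --a--> q2
q2 --b--> q0
q0 --c--> q2
q2 --c--> q4
q4 --c--> q2

q2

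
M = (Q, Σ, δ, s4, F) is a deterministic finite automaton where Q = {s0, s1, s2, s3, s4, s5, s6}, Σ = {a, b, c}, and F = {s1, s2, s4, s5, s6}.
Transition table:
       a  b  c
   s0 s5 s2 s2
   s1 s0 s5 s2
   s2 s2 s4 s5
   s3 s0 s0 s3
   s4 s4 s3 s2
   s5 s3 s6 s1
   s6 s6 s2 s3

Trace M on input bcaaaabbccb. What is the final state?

s4 --b--> s3
s3 --c--> s3
s3 --a--> s0
s0 --a--> s5
s5 --a--> s3
s3 --a--> s0
s0 --b--> s2
s2 --b--> s4
s4 --c--> s2
s2 --c--> s5
s5 --b--> s6

s6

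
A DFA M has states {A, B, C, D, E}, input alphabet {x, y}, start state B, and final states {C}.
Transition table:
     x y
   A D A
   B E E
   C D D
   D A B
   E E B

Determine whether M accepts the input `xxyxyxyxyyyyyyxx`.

rejected

B --x--> E
E --x--> E
E --y--> B
B --x--> E
E --y--> B
B --x--> E
E --y--> B
B --x--> E
E --y--> B
B --y--> E
E --y--> B
B --y--> E
E --y--> B
B --y--> E
E --x--> E
E --x--> E
End in state E, which is not an accepting state.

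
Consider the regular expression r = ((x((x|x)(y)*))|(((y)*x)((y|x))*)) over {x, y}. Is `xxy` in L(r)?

yes

The left alternative (x((x|x)(y)*)) matches xxy.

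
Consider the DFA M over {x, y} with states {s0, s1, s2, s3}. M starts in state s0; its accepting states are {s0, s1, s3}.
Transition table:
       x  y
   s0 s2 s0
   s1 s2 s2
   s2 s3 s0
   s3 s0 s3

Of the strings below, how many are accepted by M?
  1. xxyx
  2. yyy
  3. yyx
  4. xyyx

2

xxyx: accepted
yyy: accepted
yyx: rejected
xyyx: rejected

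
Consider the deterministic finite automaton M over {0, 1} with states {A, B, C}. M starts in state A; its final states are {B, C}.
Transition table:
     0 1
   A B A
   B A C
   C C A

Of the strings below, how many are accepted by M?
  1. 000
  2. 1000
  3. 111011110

3

000: accepted
1000: accepted
111011110: accepted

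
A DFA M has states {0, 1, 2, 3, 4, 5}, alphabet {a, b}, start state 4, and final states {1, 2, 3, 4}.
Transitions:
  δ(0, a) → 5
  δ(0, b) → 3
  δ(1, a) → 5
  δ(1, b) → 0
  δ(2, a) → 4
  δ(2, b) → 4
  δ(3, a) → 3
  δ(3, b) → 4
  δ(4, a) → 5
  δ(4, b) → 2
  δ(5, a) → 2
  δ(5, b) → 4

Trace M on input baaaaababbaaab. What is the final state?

4 --b--> 2
2 --a--> 4
4 --a--> 5
5 --a--> 2
2 --a--> 4
4 --a--> 5
5 --b--> 4
4 --a--> 5
5 --b--> 4
4 --b--> 2
2 --a--> 4
4 --a--> 5
5 --a--> 2
2 --b--> 4

4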